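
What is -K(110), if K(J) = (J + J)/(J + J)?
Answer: -1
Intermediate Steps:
K(J) = 1 (K(J) = (2*J)/((2*J)) = (2*J)*(1/(2*J)) = 1)
-K(110) = -1*1 = -1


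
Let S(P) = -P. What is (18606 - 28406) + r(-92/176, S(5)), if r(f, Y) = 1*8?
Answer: -9792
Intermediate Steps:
r(f, Y) = 8
(18606 - 28406) + r(-92/176, S(5)) = (18606 - 28406) + 8 = -9800 + 8 = -9792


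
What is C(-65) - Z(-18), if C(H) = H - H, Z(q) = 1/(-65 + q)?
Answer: 1/83 ≈ 0.012048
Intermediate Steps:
C(H) = 0
C(-65) - Z(-18) = 0 - 1/(-65 - 18) = 0 - 1/(-83) = 0 - 1*(-1/83) = 0 + 1/83 = 1/83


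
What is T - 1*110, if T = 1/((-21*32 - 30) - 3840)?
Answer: -499621/4542 ≈ -110.00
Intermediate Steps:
T = -1/4542 (T = 1/((-672 - 30) - 3840) = 1/(-702 - 3840) = 1/(-4542) = -1/4542 ≈ -0.00022017)
T - 1*110 = -1/4542 - 1*110 = -1/4542 - 110 = -499621/4542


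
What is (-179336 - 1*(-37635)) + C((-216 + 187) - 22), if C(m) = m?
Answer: -141752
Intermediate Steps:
(-179336 - 1*(-37635)) + C((-216 + 187) - 22) = (-179336 - 1*(-37635)) + ((-216 + 187) - 22) = (-179336 + 37635) + (-29 - 22) = -141701 - 51 = -141752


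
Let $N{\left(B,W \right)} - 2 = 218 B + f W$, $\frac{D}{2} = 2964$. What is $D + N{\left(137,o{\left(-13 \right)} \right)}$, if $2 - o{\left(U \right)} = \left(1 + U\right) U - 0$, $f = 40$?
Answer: $29636$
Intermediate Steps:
$D = 5928$ ($D = 2 \cdot 2964 = 5928$)
$o{\left(U \right)} = 2 - U \left(1 + U\right)$ ($o{\left(U \right)} = 2 - \left(\left(1 + U\right) U - 0\right) = 2 - \left(U \left(1 + U\right) + 0\right) = 2 - U \left(1 + U\right)$)
$N{\left(B,W \right)} = 2 + 40 W + 218 B$ ($N{\left(B,W \right)} = 2 + \left(218 B + 40 W\right) = 2 + \left(40 W + 218 B\right) = 2 + 40 W + 218 B$)
$D + N{\left(137,o{\left(-13 \right)} \right)} = 5928 + \left(2 + 40 \left(2 - -13 - \left(-13\right)^{2}\right) + 218 \cdot 137\right) = 5928 + \left(2 + 40 \left(2 + 13 - 169\right) + 29866\right) = 5928 + \left(2 + 40 \left(-154\right) + 29866\right) = 5928 + \left(2 - 6160 + 29866\right) = 5928 + 23708 = 29636$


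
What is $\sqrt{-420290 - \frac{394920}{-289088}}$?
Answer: $\frac{5 i \sqrt{5488173095102}}{18068} \approx 648.3 i$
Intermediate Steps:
$\sqrt{-420290 - \frac{394920}{-289088}} = \sqrt{-420290 - - \frac{49365}{36136}} = \sqrt{-420290 + \frac{49365}{36136}} = \sqrt{- \frac{15187550075}{36136}} = \frac{5 i \sqrt{5488173095102}}{18068}$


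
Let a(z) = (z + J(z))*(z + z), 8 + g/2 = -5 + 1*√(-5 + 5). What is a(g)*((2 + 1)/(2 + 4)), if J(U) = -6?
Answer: 832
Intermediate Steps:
g = -26 (g = -16 + 2*(-5 + 1*√(-5 + 5)) = -16 + 2*(-5 + 1*√0) = -16 + 2*(-5 + 1*0) = -16 + 2*(-5 + 0) = -16 + 2*(-5) = -16 - 10 = -26)
a(z) = 2*z*(-6 + z) (a(z) = (z - 6)*(z + z) = (-6 + z)*(2*z) = 2*z*(-6 + z))
a(g)*((2 + 1)/(2 + 4)) = (2*(-26)*(-6 - 26))*((2 + 1)/(2 + 4)) = (2*(-26)*(-32))*(3/6) = 1664*(3*(⅙)) = 1664*(½) = 832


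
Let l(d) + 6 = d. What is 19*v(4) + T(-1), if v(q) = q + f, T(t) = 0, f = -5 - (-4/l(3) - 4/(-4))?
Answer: -190/3 ≈ -63.333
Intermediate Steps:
l(d) = -6 + d
f = -22/3 (f = -5 - (-4/(-6 + 3) - 4/(-4)) = -5 - (-4/(-3) - 4*(-¼)) = -5 - (-4*(-⅓) + 1) = -5 - (4/3 + 1) = -5 - 1*7/3 = -5 - 7/3 = -22/3 ≈ -7.3333)
v(q) = -22/3 + q (v(q) = q - 22/3 = -22/3 + q)
19*v(4) + T(-1) = 19*(-22/3 + 4) + 0 = 19*(-10/3) + 0 = -190/3 + 0 = -190/3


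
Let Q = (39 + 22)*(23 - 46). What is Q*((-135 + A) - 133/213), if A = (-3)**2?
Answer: 37840313/213 ≈ 1.7765e+5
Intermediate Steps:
A = 9
Q = -1403 (Q = 61*(-23) = -1403)
Q*((-135 + A) - 133/213) = -1403*((-135 + 9) - 133/213) = -1403*(-126 - 133*1/213) = -1403*(-126 - 133/213) = -1403*(-26971/213) = 37840313/213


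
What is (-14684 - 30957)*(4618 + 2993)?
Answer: -347373651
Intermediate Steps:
(-14684 - 30957)*(4618 + 2993) = -45641*7611 = -347373651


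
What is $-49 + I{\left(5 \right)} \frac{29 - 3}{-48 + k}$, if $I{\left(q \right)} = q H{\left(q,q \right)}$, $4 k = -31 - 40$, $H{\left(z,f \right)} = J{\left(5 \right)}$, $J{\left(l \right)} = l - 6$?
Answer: $- \frac{12367}{263} \approx -47.023$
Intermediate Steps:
$J{\left(l \right)} = -6 + l$ ($J{\left(l \right)} = l - 6 = -6 + l$)
$H{\left(z,f \right)} = -1$ ($H{\left(z,f \right)} = -6 + 5 = -1$)
$k = - \frac{71}{4}$ ($k = \frac{-31 - 40}{4} = \frac{1}{4} \left(-71\right) = - \frac{71}{4} \approx -17.75$)
$I{\left(q \right)} = - q$ ($I{\left(q \right)} = q \left(-1\right) = - q$)
$-49 + I{\left(5 \right)} \frac{29 - 3}{-48 + k} = -49 + \left(-1\right) 5 \frac{29 - 3}{-48 - \frac{71}{4}} = -49 - 5 \frac{26}{- \frac{263}{4}} = -49 - 5 \cdot 26 \left(- \frac{4}{263}\right) = -49 - - \frac{520}{263} = -49 + \frac{520}{263} = - \frac{12367}{263}$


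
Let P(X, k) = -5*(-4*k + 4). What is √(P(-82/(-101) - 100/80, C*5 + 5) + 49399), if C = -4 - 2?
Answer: 3*√5431 ≈ 221.09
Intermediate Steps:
C = -6
P(X, k) = -20 + 20*k (P(X, k) = -5*(4 - 4*k) = -20 + 20*k)
√(P(-82/(-101) - 100/80, C*5 + 5) + 49399) = √((-20 + 20*(-6*5 + 5)) + 49399) = √((-20 + 20*(-30 + 5)) + 49399) = √((-20 + 20*(-25)) + 49399) = √((-20 - 500) + 49399) = √(-520 + 49399) = √48879 = 3*√5431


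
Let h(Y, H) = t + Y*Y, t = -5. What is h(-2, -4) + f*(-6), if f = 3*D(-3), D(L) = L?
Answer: 53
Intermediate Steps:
h(Y, H) = -5 + Y**2 (h(Y, H) = -5 + Y*Y = -5 + Y**2)
f = -9 (f = 3*(-3) = -9)
h(-2, -4) + f*(-6) = (-5 + (-2)**2) - 9*(-6) = (-5 + 4) + 54 = -1 + 54 = 53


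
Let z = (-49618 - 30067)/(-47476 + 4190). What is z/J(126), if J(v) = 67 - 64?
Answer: 79685/129858 ≈ 0.61363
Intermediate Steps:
J(v) = 3
z = 79685/43286 (z = -79685/(-43286) = -79685*(-1/43286) = 79685/43286 ≈ 1.8409)
z/J(126) = (79685/43286)/3 = (79685/43286)*(1/3) = 79685/129858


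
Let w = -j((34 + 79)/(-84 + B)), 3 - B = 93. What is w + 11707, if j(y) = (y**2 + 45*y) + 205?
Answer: 349106573/30276 ≈ 11531.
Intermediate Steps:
B = -90 (B = 3 - 1*93 = 3 - 93 = -90)
j(y) = 205 + y**2 + 45*y
w = -5334559/30276 (w = -(205 + ((34 + 79)/(-84 - 90))**2 + 45*((34 + 79)/(-84 - 90))) = -(205 + (113/(-174))**2 + 45*(113/(-174))) = -(205 + (113*(-1/174))**2 + 45*(113*(-1/174))) = -(205 + (-113/174)**2 + 45*(-113/174)) = -(205 + 12769/30276 - 1695/58) = -1*5334559/30276 = -5334559/30276 ≈ -176.20)
w + 11707 = -5334559/30276 + 11707 = 349106573/30276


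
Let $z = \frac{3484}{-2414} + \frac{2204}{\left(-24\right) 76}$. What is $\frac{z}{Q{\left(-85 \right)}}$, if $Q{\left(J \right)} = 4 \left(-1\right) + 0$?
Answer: $\frac{76811}{115872} \approx 0.6629$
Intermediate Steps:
$Q{\left(J \right)} = -4$ ($Q{\left(J \right)} = -4 + 0 = -4$)
$z = - \frac{76811}{28968}$ ($z = 3484 \left(- \frac{1}{2414}\right) + \frac{2204}{-1824} = - \frac{1742}{1207} + 2204 \left(- \frac{1}{1824}\right) = - \frac{1742}{1207} - \frac{29}{24} = - \frac{76811}{28968} \approx -2.6516$)
$\frac{z}{Q{\left(-85 \right)}} = - \frac{76811}{28968 \left(-4\right)} = \left(- \frac{76811}{28968}\right) \left(- \frac{1}{4}\right) = \frac{76811}{115872}$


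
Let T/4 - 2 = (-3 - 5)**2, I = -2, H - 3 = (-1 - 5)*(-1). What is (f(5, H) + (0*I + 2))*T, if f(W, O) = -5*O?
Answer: -11352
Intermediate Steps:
H = 9 (H = 3 + (-1 - 5)*(-1) = 3 - 6*(-1) = 3 + 6 = 9)
T = 264 (T = 8 + 4*(-3 - 5)**2 = 8 + 4*(-8)**2 = 8 + 4*64 = 8 + 256 = 264)
(f(5, H) + (0*I + 2))*T = (-5*9 + (0*(-2) + 2))*264 = (-45 + (0 + 2))*264 = (-45 + 2)*264 = -43*264 = -11352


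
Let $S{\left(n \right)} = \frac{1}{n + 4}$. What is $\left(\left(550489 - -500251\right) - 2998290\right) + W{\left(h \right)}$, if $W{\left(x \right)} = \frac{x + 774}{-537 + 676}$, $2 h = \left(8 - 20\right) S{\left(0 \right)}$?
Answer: $- \frac{541417355}{278} \approx -1.9475 \cdot 10^{6}$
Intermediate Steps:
$S{\left(n \right)} = \frac{1}{4 + n}$
$h = - \frac{3}{2}$ ($h = \frac{\left(8 - 20\right) \frac{1}{4 + 0}}{2} = \frac{\left(-12\right) \frac{1}{4}}{2} = \frac{1}{2} \left(-3\right) = - \frac{3}{2} \approx -1.5$)
$W{\left(x \right)} = \frac{774}{139} + \frac{x}{139}$ ($W{\left(x \right)} = \frac{774 + x}{139} = \left(774 + x\right) \frac{1}{139} = \frac{774}{139} + \frac{x}{139}$)
$\left(\left(550489 - -500251\right) - 2998290\right) + W{\left(h \right)} = \left(\left(550489 - -500251\right) - 2998290\right) + \left(\frac{774}{139} + \frac{1}{139} \left(- \frac{3}{2}\right)\right) = \left(\left(550489 + 500251\right) - 2998290\right) + \left(\frac{774}{139} - \frac{3}{278}\right) = \left(1050740 - 2998290\right) + \frac{1545}{278} = -1947550 + \frac{1545}{278} = - \frac{541417355}{278}$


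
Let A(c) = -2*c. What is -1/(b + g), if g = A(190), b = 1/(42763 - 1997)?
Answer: 40766/15491079 ≈ 0.0026316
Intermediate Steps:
b = 1/40766 ≈ 2.4530e-5
g = -380 (g = -2*190 = -380)
-1/(b + g) = -1/(1/40766 - 380) = -1/(-15491079/40766) = -1*(-40766/15491079) = 40766/15491079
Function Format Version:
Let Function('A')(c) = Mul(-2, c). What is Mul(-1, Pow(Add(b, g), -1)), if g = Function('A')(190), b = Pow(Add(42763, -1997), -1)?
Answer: Rational(40766, 15491079) ≈ 0.0026316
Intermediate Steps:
b = Rational(1, 40766) (b = Pow(40766, -1) = Rational(1, 40766) ≈ 2.4530e-5)
g = -380 (g = Mul(-2, 190) = -380)
Mul(-1, Pow(Add(b, g), -1)) = Mul(-1, Pow(Add(Rational(1, 40766), -380), -1)) = Mul(-1, Pow(Rational(-15491079, 40766), -1)) = Mul(-1, Rational(-40766, 15491079)) = Rational(40766, 15491079)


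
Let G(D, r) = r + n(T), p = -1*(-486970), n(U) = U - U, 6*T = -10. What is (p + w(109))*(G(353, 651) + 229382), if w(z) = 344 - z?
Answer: 112073227765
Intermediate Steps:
T = -5/3 (T = (⅙)*(-10) = -5/3 ≈ -1.6667)
n(U) = 0
p = 486970
G(D, r) = r (G(D, r) = r + 0 = r)
(p + w(109))*(G(353, 651) + 229382) = (486970 + (344 - 1*109))*(651 + 229382) = (486970 + (344 - 109))*230033 = (486970 + 235)*230033 = 487205*230033 = 112073227765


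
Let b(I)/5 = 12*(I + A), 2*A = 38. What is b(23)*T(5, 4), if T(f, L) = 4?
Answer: 10080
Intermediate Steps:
A = 19 (A = (1/2)*38 = 19)
b(I) = 1140 + 60*I (b(I) = 5*(12*(I + 19)) = 5*(12*(19 + I)) = 5*(228 + 12*I) = 1140 + 60*I)
b(23)*T(5, 4) = (1140 + 60*23)*4 = (1140 + 1380)*4 = 2520*4 = 10080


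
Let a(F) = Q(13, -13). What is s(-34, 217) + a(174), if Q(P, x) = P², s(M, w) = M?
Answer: 135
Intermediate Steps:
a(F) = 169 (a(F) = 13² = 169)
s(-34, 217) + a(174) = -34 + 169 = 135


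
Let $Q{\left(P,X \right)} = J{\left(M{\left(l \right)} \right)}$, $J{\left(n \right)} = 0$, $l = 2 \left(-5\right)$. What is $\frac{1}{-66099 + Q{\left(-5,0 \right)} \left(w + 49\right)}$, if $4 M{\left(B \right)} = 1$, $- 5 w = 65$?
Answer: $- \frac{1}{66099} \approx -1.5129 \cdot 10^{-5}$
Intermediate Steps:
$w = -13$ ($w = \left(- \frac{1}{5}\right) 65 = -13$)
$l = -10$
$M{\left(B \right)} = \frac{1}{4}$ ($M{\left(B \right)} = \frac{1}{4} \cdot 1 = \frac{1}{4}$)
$Q{\left(P,X \right)} = 0$
$\frac{1}{-66099 + Q{\left(-5,0 \right)} \left(w + 49\right)} = \frac{1}{-66099 + 0 \left(-13 + 49\right)} = \frac{1}{-66099 + 0 \cdot 36} = \frac{1}{-66099 + 0} = \frac{1}{-66099} = - \frac{1}{66099}$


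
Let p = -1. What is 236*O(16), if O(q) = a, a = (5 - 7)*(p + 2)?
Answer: -472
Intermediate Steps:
a = -2 (a = (5 - 7)*(-1 + 2) = -2*1 = -2)
O(q) = -2
236*O(16) = 236*(-2) = -472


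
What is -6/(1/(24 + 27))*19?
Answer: -5814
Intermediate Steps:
-6/(1/(24 + 27))*19 = -6/(1/51)*19 = -6/1/51*19 = -6*51*19 = -306*19 = -5814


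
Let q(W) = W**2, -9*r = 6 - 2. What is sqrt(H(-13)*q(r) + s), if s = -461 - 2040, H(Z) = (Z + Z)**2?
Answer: I*sqrt(191765)/9 ≈ 48.657*I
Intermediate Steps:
H(Z) = 4*Z**2 (H(Z) = (2*Z)**2 = 4*Z**2)
r = -4/9 (r = -(6 - 2)/9 = -1/9*4 = -4/9 ≈ -0.44444)
s = -2501
sqrt(H(-13)*q(r) + s) = sqrt((4*(-13)**2)*(-4/9)**2 - 2501) = sqrt((4*169)*(16/81) - 2501) = sqrt(676*(16/81) - 2501) = sqrt(10816/81 - 2501) = sqrt(-191765/81) = I*sqrt(191765)/9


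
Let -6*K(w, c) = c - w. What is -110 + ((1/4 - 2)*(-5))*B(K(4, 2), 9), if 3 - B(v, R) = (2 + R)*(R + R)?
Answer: -7265/4 ≈ -1816.3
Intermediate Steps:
K(w, c) = -c/6 + w/6 (K(w, c) = -(c - w)/6 = -c/6 + w/6)
B(v, R) = 3 - 2*R*(2 + R) (B(v, R) = 3 - (2 + R)*(R + R) = 3 - (2 + R)*2*R = 3 - 2*R*(2 + R))
-110 + ((1/4 - 2)*(-5))*B(K(4, 2), 9) = -110 + ((1/4 - 2)*(-5))*(3 - 4*9 - 2*9**2) = -110 + ((1/4 - 2)*(-5))*(3 - 36 - 2*81) = -110 + (-7/4*(-5))*(3 - 36 - 162) = -110 + (35/4)*(-195) = -110 - 6825/4 = -7265/4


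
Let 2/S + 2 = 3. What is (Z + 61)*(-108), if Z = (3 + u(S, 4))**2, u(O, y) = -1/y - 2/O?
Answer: -27675/4 ≈ -6918.8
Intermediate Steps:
S = 2 (S = 2/(-2 + 3) = 2/1 = 2*1 = 2)
Z = 49/16 (Z = (3 + (-1/4 - 2/2))**2 = (3 + (-1*1/4 - 2*1/2))**2 = (3 + (-1/4 - 1))**2 = (3 - 5/4)**2 = (7/4)**2 = 49/16 ≈ 3.0625)
(Z + 61)*(-108) = (49/16 + 61)*(-108) = (1025/16)*(-108) = -27675/4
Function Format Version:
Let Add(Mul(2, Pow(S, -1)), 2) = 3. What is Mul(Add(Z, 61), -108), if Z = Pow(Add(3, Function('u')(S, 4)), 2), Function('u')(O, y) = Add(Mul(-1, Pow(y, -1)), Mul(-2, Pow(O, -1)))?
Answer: Rational(-27675, 4) ≈ -6918.8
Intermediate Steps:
S = 2 (S = Mul(2, Pow(Add(-2, 3), -1)) = Mul(2, Pow(1, -1)) = Mul(2, 1) = 2)
Z = Rational(49, 16) (Z = Pow(Add(3, Add(Mul(-1, Pow(4, -1)), Mul(-2, Pow(2, -1)))), 2) = Pow(Add(3, Add(Mul(-1, Rational(1, 4)), Mul(-2, Rational(1, 2)))), 2) = Pow(Add(3, Add(Rational(-1, 4), -1)), 2) = Pow(Add(3, Rational(-5, 4)), 2) = Pow(Rational(7, 4), 2) = Rational(49, 16) ≈ 3.0625)
Mul(Add(Z, 61), -108) = Mul(Add(Rational(49, 16), 61), -108) = Mul(Rational(1025, 16), -108) = Rational(-27675, 4)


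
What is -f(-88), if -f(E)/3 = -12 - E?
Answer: 228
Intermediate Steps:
f(E) = 36 + 3*E (f(E) = -3*(-12 - E) = 36 + 3*E)
-f(-88) = -(36 + 3*(-88)) = -(36 - 264) = -1*(-228) = 228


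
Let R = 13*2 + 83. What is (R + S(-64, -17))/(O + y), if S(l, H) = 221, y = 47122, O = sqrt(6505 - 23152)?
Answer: 15550260/2220499531 - 330*I*sqrt(16647)/2220499531 ≈ 0.007003 - 1.9175e-5*I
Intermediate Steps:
O = I*sqrt(16647) (O = sqrt(-16647) = I*sqrt(16647) ≈ 129.02*I)
R = 109 (R = 26 + 83 = 109)
(R + S(-64, -17))/(O + y) = (109 + 221)/(I*sqrt(16647) + 47122) = 330/(47122 + I*sqrt(16647))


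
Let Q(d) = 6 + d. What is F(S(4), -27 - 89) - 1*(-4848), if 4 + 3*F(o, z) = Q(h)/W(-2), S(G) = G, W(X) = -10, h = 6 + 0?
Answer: 72694/15 ≈ 4846.3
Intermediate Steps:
h = 6
F(o, z) = -26/15 (F(o, z) = -4/3 + ((6 + 6)/(-10))/3 = -4/3 + (12*(-⅒))/3 = -4/3 + (⅓)*(-6/5) = -4/3 - ⅖ = -26/15)
F(S(4), -27 - 89) - 1*(-4848) = -26/15 - 1*(-4848) = -26/15 + 4848 = 72694/15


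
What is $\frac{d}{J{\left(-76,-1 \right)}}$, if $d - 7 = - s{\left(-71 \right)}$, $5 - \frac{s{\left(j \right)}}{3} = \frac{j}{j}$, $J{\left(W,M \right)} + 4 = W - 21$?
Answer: $\frac{5}{101} \approx 0.049505$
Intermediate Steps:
$J{\left(W,M \right)} = -25 + W$ ($J{\left(W,M \right)} = -4 + \left(W - 21\right) = -4 + \left(-21 + W\right) = -25 + W$)
$s{\left(j \right)} = 12$ ($s{\left(j \right)} = 15 - 3 \frac{j}{j} = 15 - 3 = 12$)
$d = -5$ ($d = 7 - 12 = -5$)
$\frac{d}{J{\left(-76,-1 \right)}} = - \frac{5}{-25 - 76} = - \frac{5}{-101} = \left(-5\right) \left(- \frac{1}{101}\right) = \frac{5}{101}$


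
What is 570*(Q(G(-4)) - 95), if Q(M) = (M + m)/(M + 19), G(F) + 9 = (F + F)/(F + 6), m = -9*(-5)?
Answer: -51110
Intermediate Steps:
m = 45
G(F) = -9 + 2*F/(6 + F) (G(F) = -9 + (F + F)/(F + 6) = -9 + (2*F)/(6 + F) = -9 + 2*F/(6 + F))
Q(M) = (45 + M)/(19 + M) (Q(M) = (M + 45)/(M + 19) = (45 + M)/(19 + M))
570*(Q(G(-4)) - 95) = 570*((45 + (-54 - 7*(-4))/(6 - 4))/(19 + (-54 - 7*(-4))/(6 - 4)) - 95) = 570*((45 + (-54 + 28)/2)/(19 + (-54 + 28)/2) - 95) = 570*((45 + (½)*(-26))/(19 + (½)*(-26)) - 95) = 570*((45 - 13)/(19 - 13) - 95) = 570*(32/6 - 95) = 570*((⅙)*32 - 95) = 570*(16/3 - 95) = 570*(-269/3) = -51110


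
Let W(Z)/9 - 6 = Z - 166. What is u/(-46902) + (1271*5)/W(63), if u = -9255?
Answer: -96660865/13648482 ≈ -7.0822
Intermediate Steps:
W(Z) = -1440 + 9*Z (W(Z) = 54 + 9*(Z - 166) = 54 + 9*(-166 + Z) = 54 + (-1494 + 9*Z) = -1440 + 9*Z)
u/(-46902) + (1271*5)/W(63) = -9255/(-46902) + (1271*5)/(-1440 + 9*63) = -9255*(-1/46902) + 6355/(-1440 + 567) = 3085/15634 + 6355/(-873) = 3085/15634 + 6355*(-1/873) = 3085/15634 - 6355/873 = -96660865/13648482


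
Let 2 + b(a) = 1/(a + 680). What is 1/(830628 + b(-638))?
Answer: 42/34886293 ≈ 1.2039e-6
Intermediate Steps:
b(a) = -2 + 1/(680 + a) (b(a) = -2 + 1/(a + 680) = -2 + 1/(680 + a))
1/(830628 + b(-638)) = 1/(830628 + (-1359 - 2*(-638))/(680 - 638)) = 1/(830628 + (-1359 + 1276)/42) = 1/(830628 + (1/42)*(-83)) = 1/(830628 - 83/42) = 1/(34886293/42) = 42/34886293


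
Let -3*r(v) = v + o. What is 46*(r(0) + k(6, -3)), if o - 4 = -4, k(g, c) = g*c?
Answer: -828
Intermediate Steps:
k(g, c) = c*g
o = 0 (o = 4 - 4 = 0)
r(v) = -v/3 (r(v) = -(v + 0)/3 = -v/3)
46*(r(0) + k(6, -3)) = 46*(-⅓*0 - 3*6) = 46*(0 - 18) = 46*(-18) = -828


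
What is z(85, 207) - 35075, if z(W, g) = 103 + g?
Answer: -34765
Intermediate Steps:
z(85, 207) - 35075 = (103 + 207) - 35075 = 310 - 35075 = -34765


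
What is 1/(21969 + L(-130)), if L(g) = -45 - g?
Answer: 1/22054 ≈ 4.5343e-5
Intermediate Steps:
1/(21969 + L(-130)) = 1/(21969 + (-45 - 1*(-130))) = 1/(21969 + (-45 + 130)) = 1/(21969 + 85) = 1/22054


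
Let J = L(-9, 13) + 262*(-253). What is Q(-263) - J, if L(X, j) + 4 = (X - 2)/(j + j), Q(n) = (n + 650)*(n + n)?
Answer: -3569061/26 ≈ -1.3727e+5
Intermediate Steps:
Q(n) = 2*n*(650 + n) (Q(n) = (650 + n)*(2*n) = 2*n*(650 + n))
L(X, j) = -4 + (-2 + X)/(2*j) (L(X, j) = -4 + (X - 2)/(j + j) = -4 + (-2 + X)/((2*j)) = -4 + (-2 + X)*(1/(2*j)) = -4 + (-2 + X)/(2*j))
J = -1723551/26 (J = (½)*(-2 - 9 - 8*13)/13 + 262*(-253) = (½)*(1/13)*(-2 - 9 - 104) - 66286 = (½)*(1/13)*(-115) - 66286 = -115/26 - 66286 = -1723551/26 ≈ -66290.)
Q(-263) - J = 2*(-263)*(650 - 263) - 1*(-1723551/26) = 2*(-263)*387 + 1723551/26 = -203562 + 1723551/26 = -3569061/26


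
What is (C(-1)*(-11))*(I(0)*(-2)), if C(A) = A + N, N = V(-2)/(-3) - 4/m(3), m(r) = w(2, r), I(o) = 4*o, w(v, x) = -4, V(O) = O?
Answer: 0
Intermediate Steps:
m(r) = -4
N = 5/3 (N = -2/(-3) - 4/(-4) = -2*(-⅓) - 4*(-¼) = ⅔ + 1 = 5/3 ≈ 1.6667)
C(A) = 5/3 + A (C(A) = A + 5/3 = 5/3 + A)
(C(-1)*(-11))*(I(0)*(-2)) = ((5/3 - 1)*(-11))*((4*0)*(-2)) = ((⅔)*(-11))*(0*(-2)) = -22/3*0 = 0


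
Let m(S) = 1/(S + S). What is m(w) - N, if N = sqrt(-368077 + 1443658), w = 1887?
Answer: 1/3774 - 3*sqrt(119509) ≈ -1037.1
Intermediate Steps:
m(S) = 1/(2*S)
N = 3*sqrt(119509) (N = sqrt(1075581) = 3*sqrt(119509) ≈ 1037.1)
m(w) - N = (1/2)/1887 - 3*sqrt(119509) = (1/2)*(1/1887) - 3*sqrt(119509) = 1/3774 - 3*sqrt(119509)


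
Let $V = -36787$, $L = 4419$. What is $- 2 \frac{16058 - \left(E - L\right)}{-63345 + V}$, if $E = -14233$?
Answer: $\frac{17355}{25033} \approx 0.69328$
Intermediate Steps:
$- 2 \frac{16058 - \left(E - L\right)}{-63345 + V} = - 2 \frac{16058 + \left(4419 - -14233\right)}{-63345 - 36787} = - 2 \frac{16058 + \left(4419 + 14233\right)}{-100132} = - 2 \left(16058 + 18652\right) \left(- \frac{1}{100132}\right) = - 2 \cdot 34710 \left(- \frac{1}{100132}\right) = \left(-2\right) \left(- \frac{17355}{50066}\right) = \frac{17355}{25033}$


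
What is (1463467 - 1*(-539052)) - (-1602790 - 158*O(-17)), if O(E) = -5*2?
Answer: 3603729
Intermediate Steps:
O(E) = -10
(1463467 - 1*(-539052)) - (-1602790 - 158*O(-17)) = (1463467 - 1*(-539052)) - (-1602790 - 158*(-10)) = (1463467 + 539052) - (-1602790 - 1*(-1580)) = 2002519 - (-1602790 + 1580) = 2002519 - 1*(-1601210) = 2002519 + 1601210 = 3603729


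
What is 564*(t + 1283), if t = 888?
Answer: 1224444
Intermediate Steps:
564*(t + 1283) = 564*(888 + 1283) = 564*2171 = 1224444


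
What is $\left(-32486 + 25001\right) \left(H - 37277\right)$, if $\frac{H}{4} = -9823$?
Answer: $573118965$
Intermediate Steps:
$H = -39292$ ($H = 4 \left(-9823\right) = -39292$)
$\left(-32486 + 25001\right) \left(H - 37277\right) = \left(-32486 + 25001\right) \left(-39292 - 37277\right) = \left(-7485\right) \left(-76569\right) = 573118965$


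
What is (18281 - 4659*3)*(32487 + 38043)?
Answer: 303561120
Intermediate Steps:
(18281 - 4659*3)*(32487 + 38043) = (18281 - 13977)*70530 = 4304*70530 = 303561120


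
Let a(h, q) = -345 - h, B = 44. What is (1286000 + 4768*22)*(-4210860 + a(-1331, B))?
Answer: -5855496907104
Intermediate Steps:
(1286000 + 4768*22)*(-4210860 + a(-1331, B)) = (1286000 + 4768*22)*(-4210860 + (-345 - 1*(-1331))) = (1286000 + 104896)*(-4210860 + (-345 + 1331)) = 1390896*(-4210860 + 986) = 1390896*(-4209874) = -5855496907104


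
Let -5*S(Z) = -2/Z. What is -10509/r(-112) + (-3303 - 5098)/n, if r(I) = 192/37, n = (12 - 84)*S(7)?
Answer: 9641/576 ≈ 16.738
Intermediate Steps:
S(Z) = 2/(5*Z) (S(Z) = -(-2)/(5*Z) = 2/(5*Z))
n = -144/35 (n = (12 - 84)*((⅖)/7) = -144/(5*7) = -72*2/35 = -144/35 ≈ -4.1143)
r(I) = 192/37 (r(I) = 192*(1/37) = 192/37)
-10509/r(-112) + (-3303 - 5098)/n = -10509/192/37 + (-3303 - 5098)/(-144/35) = -10509*37/192 - 8401*(-35/144) = -129611/64 + 294035/144 = 9641/576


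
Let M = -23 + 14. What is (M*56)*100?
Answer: -50400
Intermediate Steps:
M = -9
(M*56)*100 = -9*56*100 = -504*100 = -50400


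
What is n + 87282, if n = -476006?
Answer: -388724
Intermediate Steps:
n + 87282 = -476006 + 87282 = -388724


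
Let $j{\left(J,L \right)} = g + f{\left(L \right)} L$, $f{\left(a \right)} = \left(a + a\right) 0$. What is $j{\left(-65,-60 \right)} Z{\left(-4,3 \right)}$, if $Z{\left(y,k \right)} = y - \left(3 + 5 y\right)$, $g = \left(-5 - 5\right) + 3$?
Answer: $-91$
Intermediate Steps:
$f{\left(a \right)} = 0$ ($f{\left(a \right)} = 2 a 0 = 0$)
$g = -7$ ($g = -10 + 3 = -7$)
$Z{\left(y,k \right)} = -3 - 4 y$
$j{\left(J,L \right)} = -7$ ($j{\left(J,L \right)} = -7 + 0 L = -7 + 0 = -7$)
$j{\left(-65,-60 \right)} Z{\left(-4,3 \right)} = - 7 \left(-3 - -16\right) = - 7 \left(-3 + 16\right) = \left(-7\right) 13 = -91$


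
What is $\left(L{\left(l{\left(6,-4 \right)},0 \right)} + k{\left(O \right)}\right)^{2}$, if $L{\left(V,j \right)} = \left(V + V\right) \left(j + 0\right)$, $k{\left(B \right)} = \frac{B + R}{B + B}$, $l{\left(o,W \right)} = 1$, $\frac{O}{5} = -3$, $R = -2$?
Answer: $\frac{289}{900} \approx 0.32111$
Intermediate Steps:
$O = -15$ ($O = 5 \left(-3\right) = -15$)
$k{\left(B \right)} = \frac{-2 + B}{2 B}$ ($k{\left(B \right)} = \frac{B - 2}{B + B} = \frac{-2 + B}{2 B}$)
$L{\left(V,j \right)} = 2 V j$
$\left(L{\left(l{\left(6,-4 \right)},0 \right)} + k{\left(O \right)}\right)^{2} = \left(2 \cdot 1 \cdot 0 + \frac{-2 - 15}{2 \left(-15\right)}\right)^{2} = \left(0 + \frac{1}{2} \left(- \frac{1}{15}\right) \left(-17\right)\right)^{2} = \left(0 + \frac{17}{30}\right)^{2} = \left(\frac{17}{30}\right)^{2} = \frac{289}{900}$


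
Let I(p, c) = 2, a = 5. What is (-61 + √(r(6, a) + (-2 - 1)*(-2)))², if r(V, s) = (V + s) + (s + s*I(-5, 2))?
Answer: 3753 - 488*√2 ≈ 3062.9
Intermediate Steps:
r(V, s) = V + 4*s (r(V, s) = (V + s) + (s + s*2) = (V + s) + (s + 2*s) = (V + s) + 3*s = V + 4*s)
(-61 + √(r(6, a) + (-2 - 1)*(-2)))² = (-61 + √((6 + 4*5) + (-2 - 1)*(-2)))² = (-61 + √((6 + 20) - 3*(-2)))² = (-61 + √(26 + 6))² = (-61 + √32)² = (-61 + 4*√2)²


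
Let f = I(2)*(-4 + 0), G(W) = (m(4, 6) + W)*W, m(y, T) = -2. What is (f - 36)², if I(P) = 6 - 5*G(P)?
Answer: 3600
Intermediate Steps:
G(W) = W*(-2 + W) (G(W) = (-2 + W)*W = W*(-2 + W))
I(P) = 6 - 5*P*(-2 + P)
f = -24 (f = (6 - 5*2*(-2 + 2))*(-4 + 0) = (6 - 5*2*0)*(-4) = (6 + 0)*(-4) = 6*(-4) = -24)
(f - 36)² = (-24 - 36)² = (-60)² = 3600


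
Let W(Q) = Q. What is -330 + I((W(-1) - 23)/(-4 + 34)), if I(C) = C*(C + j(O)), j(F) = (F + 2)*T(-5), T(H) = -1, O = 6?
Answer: -8074/25 ≈ -322.96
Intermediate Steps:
j(F) = -2 - F (j(F) = (F + 2)*(-1) = (2 + F)*(-1) = -2 - F)
I(C) = C*(-8 + C) (I(C) = C*(C + (-2 - 1*6)) = C*(C + (-2 - 6)) = C*(C - 8) = C*(-8 + C))
-330 + I((W(-1) - 23)/(-4 + 34)) = -330 + ((-1 - 23)/(-4 + 34))*(-8 + (-1 - 23)/(-4 + 34)) = -330 + (-24/30)*(-8 - 24/30) = -330 + (-24*1/30)*(-8 - 24*1/30) = -330 - 4*(-8 - ⅘)/5 = -330 - ⅘*(-44/5) = -330 + 176/25 = -8074/25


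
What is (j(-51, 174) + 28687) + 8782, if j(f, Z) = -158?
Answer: 37311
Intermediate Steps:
(j(-51, 174) + 28687) + 8782 = (-158 + 28687) + 8782 = 28529 + 8782 = 37311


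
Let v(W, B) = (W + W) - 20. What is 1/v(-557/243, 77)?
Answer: -243/5974 ≈ -0.040676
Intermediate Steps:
v(W, B) = -20 + 2*W (v(W, B) = 2*W - 20 = -20 + 2*W)
1/v(-557/243, 77) = 1/(-20 + 2*(-557/243)) = 1/(-20 - 1114/243) = 1/(-5974/243) = -243/5974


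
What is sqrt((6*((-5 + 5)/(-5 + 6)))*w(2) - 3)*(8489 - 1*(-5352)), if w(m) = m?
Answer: 13841*I*sqrt(3) ≈ 23973.0*I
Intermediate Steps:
sqrt((6*((-5 + 5)/(-5 + 6)))*w(2) - 3)*(8489 - 1*(-5352)) = sqrt((6*((-5 + 5)/(-5 + 6)))*2 - 3)*(8489 - 1*(-5352)) = sqrt((6*(0/1))*2 - 3)*(8489 + 5352) = sqrt((6*(0*1))*2 - 3)*13841 = sqrt((6*0)*2 - 3)*13841 = sqrt(0*2 - 3)*13841 = sqrt(0 - 3)*13841 = sqrt(-3)*13841 = (I*sqrt(3))*13841 = 13841*I*sqrt(3)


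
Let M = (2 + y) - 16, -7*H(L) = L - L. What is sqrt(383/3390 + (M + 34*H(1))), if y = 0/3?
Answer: I*sqrt(159591030)/3390 ≈ 3.7265*I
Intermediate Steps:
y = 0 (y = 0*(1/3) = 0)
H(L) = 0 (H(L) = -(L - L)/7 = -1/7*0 = 0)
M = -14 (M = (2 + 0) - 16 = 2 - 16 = -14)
sqrt(383/3390 + (M + 34*H(1))) = sqrt(383/3390 + (-14 + 34*0)) = sqrt(383*(1/3390) + (-14 + 0)) = sqrt(383/3390 - 14) = sqrt(-47077/3390) = I*sqrt(159591030)/3390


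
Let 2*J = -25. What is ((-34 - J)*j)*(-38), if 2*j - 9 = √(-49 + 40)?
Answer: 7353/2 + 2451*I/2 ≈ 3676.5 + 1225.5*I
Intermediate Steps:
J = -25/2 (J = (½)*(-25) = -25/2 ≈ -12.500)
j = 9/2 + 3*I/2 (j = 9/2 + √(-49 + 40)/2 = 9/2 + √(-9)/2 = 9/2 + (3*I)/2 = 9/2 + 3*I/2 ≈ 4.5 + 1.5*I)
((-34 - J)*j)*(-38) = ((-34 - 1*(-25/2))*(9/2 + 3*I/2))*(-38) = ((-34 + 25/2)*(9/2 + 3*I/2))*(-38) = -43*(9/2 + 3*I/2)/2*(-38) = (-387/4 - 129*I/4)*(-38) = 7353/2 + 2451*I/2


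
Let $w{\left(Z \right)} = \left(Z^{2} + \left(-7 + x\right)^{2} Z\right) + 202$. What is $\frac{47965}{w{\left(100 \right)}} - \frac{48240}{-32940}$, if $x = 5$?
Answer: $\frac{3872977}{646722} \approx 5.9886$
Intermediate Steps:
$w{\left(Z \right)} = 202 + Z^{2} + 4 Z$ ($w{\left(Z \right)} = \left(Z^{2} + \left(-7 + 5\right)^{2} Z\right) + 202 = \left(Z^{2} + \left(-2\right)^{2} Z\right) + 202 = \left(Z^{2} + 4 Z\right) + 202 = 202 + Z^{2} + 4 Z$)
$\frac{47965}{w{\left(100 \right)}} - \frac{48240}{-32940} = \frac{47965}{202 + 100^{2} + 4 \cdot 100} - \frac{48240}{-32940} = \frac{47965}{202 + 10000 + 400} - - \frac{268}{183} = \frac{47965}{10602} + \frac{268}{183} = \frac{3872977}{646722}$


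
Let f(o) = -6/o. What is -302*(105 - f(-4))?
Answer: -31257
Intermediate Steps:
-302*(105 - f(-4)) = -302*(105 - (-6)/(-4)) = -302*(105 - (-6)*(-1)/4) = -302*(105 - 1*3/2) = -302*(105 - 3/2) = -302*207/2 = -31257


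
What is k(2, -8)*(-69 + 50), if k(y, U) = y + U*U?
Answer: -1254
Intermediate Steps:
k(y, U) = y + U**2
k(2, -8)*(-69 + 50) = (2 + (-8)**2)*(-69 + 50) = (2 + 64)*(-19) = 66*(-19) = -1254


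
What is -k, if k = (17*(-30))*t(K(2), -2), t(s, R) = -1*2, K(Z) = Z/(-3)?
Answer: -1020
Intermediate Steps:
K(Z) = -Z/3 (K(Z) = Z*(-1/3) = -Z/3)
t(s, R) = -2
k = 1020 (k = (17*(-30))*(-2) = -510*(-2) = 1020)
-k = -1*1020 = -1020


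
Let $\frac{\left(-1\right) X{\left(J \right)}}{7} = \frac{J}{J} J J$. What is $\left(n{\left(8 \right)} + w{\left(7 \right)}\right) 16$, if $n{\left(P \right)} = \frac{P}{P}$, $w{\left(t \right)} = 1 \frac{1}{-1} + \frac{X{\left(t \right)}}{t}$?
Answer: $-784$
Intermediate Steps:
$X{\left(J \right)} = - 7 J^{2}$ ($X{\left(J \right)} = - 7 \frac{J}{J} J J = - 7 \cdot 1 J J = - 7 J J = - 7 J^{2}$)
$w{\left(t \right)} = -1 - 7 t$ ($w{\left(t \right)} = 1 \frac{1}{-1} + \frac{\left(-7\right) t^{2}}{t} = 1 \left(-1\right) - 7 t = -1 - 7 t$)
$n{\left(P \right)} = 1$
$\left(n{\left(8 \right)} + w{\left(7 \right)}\right) 16 = \left(1 - 50\right) 16 = \left(-49\right) 16 = -784$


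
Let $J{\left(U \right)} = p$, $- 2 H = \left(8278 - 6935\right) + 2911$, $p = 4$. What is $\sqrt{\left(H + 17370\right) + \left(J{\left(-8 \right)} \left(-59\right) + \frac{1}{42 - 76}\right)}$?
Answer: $\frac{21 \sqrt{39338}}{34} \approx 122.5$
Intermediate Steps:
$H = -2127$ ($H = - \frac{\left(8278 - 6935\right) + 2911}{2} = - \frac{1343 + 2911}{2} = \left(- \frac{1}{2}\right) 4254 = -2127$)
$J{\left(U \right)} = 4$
$\sqrt{\left(H + 17370\right) + \left(J{\left(-8 \right)} \left(-59\right) + \frac{1}{42 - 76}\right)} = \sqrt{\left(-2127 + 17370\right) + \left(4 \left(-59\right) + \frac{1}{42 - 76}\right)} = \sqrt{15243 - \left(236 - \frac{1}{-34}\right)} = \sqrt{15243 - \frac{8025}{34}} = \sqrt{\frac{510237}{34}} = \frac{21 \sqrt{39338}}{34}$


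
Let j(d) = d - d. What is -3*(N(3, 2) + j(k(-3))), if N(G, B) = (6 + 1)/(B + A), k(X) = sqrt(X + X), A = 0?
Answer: -21/2 ≈ -10.500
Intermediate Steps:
k(X) = sqrt(2)*sqrt(X) (k(X) = sqrt(2*X) = sqrt(2)*sqrt(X))
N(G, B) = 7/B (N(G, B) = (6 + 1)/(B + 0) = 7/B)
j(d) = 0
-3*(N(3, 2) + j(k(-3))) = -3*(7/2 + 0) = -3*7/2 = -21/2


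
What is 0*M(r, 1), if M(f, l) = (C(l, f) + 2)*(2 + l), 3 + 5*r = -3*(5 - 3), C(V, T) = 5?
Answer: 0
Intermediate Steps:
r = -9/5 (r = -⅗ + (-3*(5 - 3))/5 = -⅗ + (-3*2)/5 = -⅗ + (⅕)*(-6) = -⅗ - 6/5 = -9/5 ≈ -1.8000)
M(f, l) = 14 + 7*l (M(f, l) = (5 + 2)*(2 + l) = 7*(2 + l) = 14 + 7*l)
0*M(r, 1) = 0*(14 + 7*1) = 0*(14 + 7) = 0*21 = 0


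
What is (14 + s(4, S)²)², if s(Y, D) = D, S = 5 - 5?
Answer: 196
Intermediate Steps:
S = 0
(14 + s(4, S)²)² = (14 + 0²)² = (14 + 0)² = 14² = 196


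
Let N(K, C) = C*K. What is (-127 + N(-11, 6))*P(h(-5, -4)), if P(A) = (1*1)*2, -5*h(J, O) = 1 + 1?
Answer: -386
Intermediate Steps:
h(J, O) = -⅖ (h(J, O) = -(1 + 1)/5 = -⅕*2 = -⅖)
P(A) = 2 (P(A) = 1*2 = 2)
(-127 + N(-11, 6))*P(h(-5, -4)) = (-127 + 6*(-11))*2 = (-127 - 66)*2 = -193*2 = -386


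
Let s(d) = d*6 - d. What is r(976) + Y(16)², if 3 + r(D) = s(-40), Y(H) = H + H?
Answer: 821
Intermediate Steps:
s(d) = 5*d (s(d) = 6*d - d = 5*d)
Y(H) = 2*H
r(D) = -203 (r(D) = -3 + 5*(-40) = -3 - 200 = -203)
r(976) + Y(16)² = -203 + (2*16)² = -203 + 32² = -203 + 1024 = 821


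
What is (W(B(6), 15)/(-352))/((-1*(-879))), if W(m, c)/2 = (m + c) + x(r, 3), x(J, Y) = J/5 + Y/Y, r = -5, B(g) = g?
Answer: -7/51568 ≈ -0.00013574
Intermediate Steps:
x(J, Y) = 1 + J/5 (x(J, Y) = J*(⅕) + 1 = J/5 + 1 = 1 + J/5)
W(m, c) = 2*c + 2*m (W(m, c) = 2*((m + c) + (1 + (⅕)*(-5))) = 2*((c + m) + (1 - 1)) = 2*((c + m) + 0) = 2*(c + m) = 2*c + 2*m)
(W(B(6), 15)/(-352))/((-1*(-879))) = ((2*15 + 2*6)/(-352))/((-1*(-879))) = ((30 + 12)*(-1/352))/879 = (42*(-1/352))*(1/879) = -21/176*1/879 = -7/51568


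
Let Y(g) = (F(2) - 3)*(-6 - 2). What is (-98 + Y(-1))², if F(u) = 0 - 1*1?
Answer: 4356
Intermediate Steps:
F(u) = -1 (F(u) = 0 - 1 = -1)
Y(g) = 32 (Y(g) = (-1 - 3)*(-6 - 2) = -4*(-8) = 32)
(-98 + Y(-1))² = (-98 + 32)² = (-66)² = 4356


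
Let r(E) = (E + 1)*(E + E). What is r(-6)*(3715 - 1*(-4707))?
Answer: 505320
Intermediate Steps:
r(E) = 2*E*(1 + E) (r(E) = (1 + E)*(2*E) = 2*E*(1 + E))
r(-6)*(3715 - 1*(-4707)) = (2*(-6)*(1 - 6))*(3715 - 1*(-4707)) = (2*(-6)*(-5))*(3715 + 4707) = 60*8422 = 505320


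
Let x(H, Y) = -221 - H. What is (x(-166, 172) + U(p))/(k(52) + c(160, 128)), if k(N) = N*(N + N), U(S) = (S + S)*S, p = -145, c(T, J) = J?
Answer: 41995/5536 ≈ 7.5858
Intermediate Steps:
U(S) = 2*S² (U(S) = (2*S)*S = 2*S²)
k(N) = 2*N² (k(N) = N*(2*N) = 2*N²)
(x(-166, 172) + U(p))/(k(52) + c(160, 128)) = ((-221 - 1*(-166)) + 2*(-145)²)/(2*52² + 128) = ((-221 + 166) + 2*21025)/(2*2704 + 128) = (-55 + 42050)/(5408 + 128) = 41995/5536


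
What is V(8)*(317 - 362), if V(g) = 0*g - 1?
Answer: 45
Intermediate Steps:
V(g) = -1 (V(g) = 0 - 1 = -1)
V(8)*(317 - 362) = -(317 - 362) = -1*(-45) = 45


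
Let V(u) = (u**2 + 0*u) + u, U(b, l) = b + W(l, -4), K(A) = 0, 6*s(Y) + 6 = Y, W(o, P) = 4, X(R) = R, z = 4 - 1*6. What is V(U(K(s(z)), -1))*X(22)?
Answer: 440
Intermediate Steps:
z = -2 (z = 4 - 6 = -2)
s(Y) = -1 + Y/6
U(b, l) = 4 + b (U(b, l) = b + 4 = 4 + b)
V(u) = u + u**2 (V(u) = (u**2 + 0) + u = u**2 + u = u + u**2)
V(U(K(s(z)), -1))*X(22) = ((4 + 0)*(1 + (4 + 0)))*22 = (4*(1 + 4))*22 = (4*5)*22 = 20*22 = 440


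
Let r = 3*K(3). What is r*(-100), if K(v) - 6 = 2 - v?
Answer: -1500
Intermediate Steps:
K(v) = 8 - v (K(v) = 6 + (2 - v) = 8 - v)
r = 15 (r = 3*(8 - 1*3) = 3*(8 - 3) = 3*5 = 15)
r*(-100) = 15*(-100) = -1500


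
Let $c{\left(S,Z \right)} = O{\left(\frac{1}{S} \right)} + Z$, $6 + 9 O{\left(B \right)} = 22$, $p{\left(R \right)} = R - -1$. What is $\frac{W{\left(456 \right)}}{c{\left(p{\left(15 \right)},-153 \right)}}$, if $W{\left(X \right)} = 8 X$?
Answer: $- \frac{32832}{1361} \approx -24.123$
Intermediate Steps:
$p{\left(R \right)} = 1 + R$ ($p{\left(R \right)} = R + 1 = 1 + R$)
$O{\left(B \right)} = \frac{16}{9}$ ($O{\left(B \right)} = - \frac{2}{3} + \frac{1}{9} \cdot 22 = - \frac{2}{3} + \frac{22}{9} = \frac{16}{9}$)
$c{\left(S,Z \right)} = \frac{16}{9} + Z$
$\frac{W{\left(456 \right)}}{c{\left(p{\left(15 \right)},-153 \right)}} = \frac{8 \cdot 456}{\frac{16}{9} - 153} = \frac{3648}{- \frac{1361}{9}} = 3648 \left(- \frac{9}{1361}\right) = - \frac{32832}{1361}$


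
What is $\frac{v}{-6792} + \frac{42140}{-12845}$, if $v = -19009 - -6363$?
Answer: $- \frac{1768243}{1246332} \approx -1.4188$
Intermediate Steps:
$v = -12646$ ($v = -19009 + 6363 = -12646$)
$\frac{v}{-6792} + \frac{42140}{-12845} = - \frac{12646}{-6792} + \frac{42140}{-12845} = \left(-12646\right) \left(- \frac{1}{6792}\right) + 42140 \left(- \frac{1}{12845}\right) = \frac{6323}{3396} - \frac{1204}{367} = - \frac{1768243}{1246332}$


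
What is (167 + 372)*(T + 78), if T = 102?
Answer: 97020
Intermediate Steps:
(167 + 372)*(T + 78) = (167 + 372)*(102 + 78) = 539*180 = 97020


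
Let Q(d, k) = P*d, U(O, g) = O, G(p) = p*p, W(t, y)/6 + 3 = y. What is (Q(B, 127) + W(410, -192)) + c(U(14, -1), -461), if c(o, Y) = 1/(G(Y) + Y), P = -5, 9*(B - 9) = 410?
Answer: -2753599091/1908540 ≈ -1442.8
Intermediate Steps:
B = 491/9 (B = 9 + (⅑)*410 = 9 + 410/9 = 491/9 ≈ 54.556)
W(t, y) = -18 + 6*y
G(p) = p²
Q(d, k) = -5*d
c(o, Y) = 1/(Y + Y²) (c(o, Y) = 1/(Y² + Y) = 1/(Y + Y²))
(Q(B, 127) + W(410, -192)) + c(U(14, -1), -461) = (-5*491/9 + (-18 + 6*(-192))) + 1/((-461)*(1 - 461)) = (-2455/9 + (-18 - 1152)) - 1/461/(-460) = (-2455/9 - 1170) - 1/461*(-1/460) = -12985/9 + 1/212060 = -2753599091/1908540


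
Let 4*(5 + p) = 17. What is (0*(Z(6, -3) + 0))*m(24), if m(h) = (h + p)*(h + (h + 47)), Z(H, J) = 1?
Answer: 0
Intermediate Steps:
p = -3/4 (p = -5 + (1/4)*17 = -5 + 17/4 = -3/4 ≈ -0.75000)
m(h) = (47 + 2*h)*(-3/4 + h) (m(h) = (h - 3/4)*(h + (h + 47)) = (-3/4 + h)*(h + (47 + h)) = (-3/4 + h)*(47 + 2*h) = (47 + 2*h)*(-3/4 + h))
(0*(Z(6, -3) + 0))*m(24) = (0*(1 + 0))*(-141/4 + 2*24**2 + (91/2)*24) = (0*1)*(-141/4 + 2*576 + 1092) = 0*(-141/4 + 1152 + 1092) = 0*(8835/4) = 0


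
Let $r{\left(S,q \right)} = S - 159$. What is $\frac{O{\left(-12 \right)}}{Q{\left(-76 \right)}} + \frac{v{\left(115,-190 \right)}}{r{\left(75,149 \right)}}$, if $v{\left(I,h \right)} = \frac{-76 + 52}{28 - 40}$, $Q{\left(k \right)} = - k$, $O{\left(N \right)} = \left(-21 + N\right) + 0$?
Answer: $- \frac{731}{1596} \approx -0.45802$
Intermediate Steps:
$r{\left(S,q \right)} = -159 + S$
$O{\left(N \right)} = -21 + N$
$v{\left(I,h \right)} = 2$ ($v{\left(I,h \right)} = - \frac{24}{-12} = \left(-24\right) \left(- \frac{1}{12}\right) = 2$)
$\frac{O{\left(-12 \right)}}{Q{\left(-76 \right)}} + \frac{v{\left(115,-190 \right)}}{r{\left(75,149 \right)}} = \frac{-21 - 12}{\left(-1\right) \left(-76\right)} + \frac{2}{-159 + 75} = - \frac{33}{76} + \frac{2}{-84} = \left(-33\right) \frac{1}{76} + 2 \left(- \frac{1}{84}\right) = - \frac{33}{76} - \frac{1}{42} = - \frac{731}{1596}$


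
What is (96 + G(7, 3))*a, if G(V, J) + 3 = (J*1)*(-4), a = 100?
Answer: 8100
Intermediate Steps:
G(V, J) = -3 - 4*J (G(V, J) = -3 + (J*1)*(-4) = -3 + J*(-4) = -3 - 4*J)
(96 + G(7, 3))*a = (96 + (-3 - 4*3))*100 = (96 + (-3 - 12))*100 = (96 - 15)*100 = 81*100 = 8100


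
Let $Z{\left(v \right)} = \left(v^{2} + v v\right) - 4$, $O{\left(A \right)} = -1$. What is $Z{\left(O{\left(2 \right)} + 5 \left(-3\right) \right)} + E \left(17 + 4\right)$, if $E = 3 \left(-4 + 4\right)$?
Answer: $508$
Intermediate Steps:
$E = 0$ ($E = 3 \cdot 0 = 0$)
$Z{\left(v \right)} = -4 + 2 v^{2}$ ($Z{\left(v \right)} = \left(v^{2} + v^{2}\right) - 4 = 2 v^{2} - 4 = -4 + 2 v^{2}$)
$Z{\left(O{\left(2 \right)} + 5 \left(-3\right) \right)} + E \left(17 + 4\right) = \left(-4 + 2 \left(-1 + 5 \left(-3\right)\right)^{2}\right) + 0 \left(17 + 4\right) = \left(-4 + 2 \left(-1 - 15\right)^{2}\right) + 0 \cdot 21 = \left(-4 + 2 \left(-16\right)^{2}\right) + 0 = \left(-4 + 2 \cdot 256\right) + 0 = \left(-4 + 512\right) + 0 = 508 + 0 = 508$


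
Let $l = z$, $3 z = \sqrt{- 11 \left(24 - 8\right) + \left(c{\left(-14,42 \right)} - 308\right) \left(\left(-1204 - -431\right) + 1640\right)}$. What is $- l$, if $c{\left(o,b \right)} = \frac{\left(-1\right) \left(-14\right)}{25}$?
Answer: $- \frac{i \sqrt{6668162}}{15} \approx - 172.15 i$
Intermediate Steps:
$c{\left(o,b \right)} = \frac{14}{25}$ ($c{\left(o,b \right)} = 14 \cdot \frac{1}{25} = \frac{14}{25}$)
$z = \frac{i \sqrt{6668162}}{15}$ ($z = \frac{\sqrt{- 11 \left(24 - 8\right) + \left(\frac{14}{25} - 308\right) \left(\left(-1204 - -431\right) + 1640\right)}}{3} = \frac{\sqrt{\left(-11\right) 16 - \frac{7686 \left(\left(-1204 + 431\right) + 1640\right)}{25}}}{3} = \frac{\sqrt{-176 - \frac{7686 \left(-773 + 1640\right)}{25}}}{3} = \frac{\sqrt{-176 - \frac{6663762}{25}}}{3} = \frac{\sqrt{- \frac{6668162}{25}}}{3} = \frac{\frac{1}{5} i \sqrt{6668162}}{3} = \frac{i \sqrt{6668162}}{15} \approx 172.15 i$)
$l = \frac{i \sqrt{6668162}}{15} \approx 172.15 i$
$- l = - \frac{i \sqrt{6668162}}{15}$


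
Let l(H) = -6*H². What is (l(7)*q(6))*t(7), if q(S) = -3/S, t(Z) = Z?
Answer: 1029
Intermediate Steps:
(l(7)*q(6))*t(7) = ((-6*7²)*(-3/6))*7 = ((-6*49)*(-3*⅙))*7 = -294*(-½)*7 = 147*7 = 1029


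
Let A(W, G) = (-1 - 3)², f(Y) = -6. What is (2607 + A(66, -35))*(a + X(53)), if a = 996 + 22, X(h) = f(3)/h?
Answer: 141505604/53 ≈ 2.6699e+6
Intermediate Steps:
X(h) = -6/h
a = 1018
A(W, G) = 16 (A(W, G) = (-4)² = 16)
(2607 + A(66, -35))*(a + X(53)) = (2607 + 16)*(1018 - 6/53) = 2623*(1018 - 6*1/53) = 2623*(1018 - 6/53) = 2623*(53948/53) = 141505604/53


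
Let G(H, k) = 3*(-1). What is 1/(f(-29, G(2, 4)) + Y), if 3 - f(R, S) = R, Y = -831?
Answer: -1/799 ≈ -0.0012516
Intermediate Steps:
G(H, k) = -3
f(R, S) = 3 - R
1/(f(-29, G(2, 4)) + Y) = 1/((3 - 1*(-29)) - 831) = 1/((3 + 29) - 831) = 1/(32 - 831) = 1/(-799) = -1/799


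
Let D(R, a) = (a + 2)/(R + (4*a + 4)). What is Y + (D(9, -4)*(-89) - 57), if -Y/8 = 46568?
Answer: -1117981/3 ≈ -3.7266e+5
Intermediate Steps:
Y = -372544 (Y = -8*46568 = -372544)
D(R, a) = (2 + a)/(4 + R + 4*a) (D(R, a) = (2 + a)/(R + (4 + 4*a)) = (2 + a)/(4 + R + 4*a))
Y + (D(9, -4)*(-89) - 57) = -372544 + (((2 - 4)/(4 + 9 + 4*(-4)))*(-89) - 57) = -372544 + ((-2/(4 + 9 - 16))*(-89) - 57) = -372544 + ((-2/(-3))*(-89) - 57) = -372544 + (-1/3*(-2)*(-89) - 57) = -372544 + ((2/3)*(-89) - 57) = -372544 + (-178/3 - 57) = -372544 - 349/3 = -1117981/3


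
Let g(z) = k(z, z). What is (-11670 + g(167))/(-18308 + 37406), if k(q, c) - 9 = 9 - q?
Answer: -11819/19098 ≈ -0.61886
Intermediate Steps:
k(q, c) = 18 - q (k(q, c) = 9 + (9 - q) = 18 - q)
g(z) = 18 - z
(-11670 + g(167))/(-18308 + 37406) = (-11670 + (18 - 1*167))/(-18308 + 37406) = (-11670 + (18 - 167))/19098 = (-11670 - 149)*(1/19098) = -11819*1/19098 = -11819/19098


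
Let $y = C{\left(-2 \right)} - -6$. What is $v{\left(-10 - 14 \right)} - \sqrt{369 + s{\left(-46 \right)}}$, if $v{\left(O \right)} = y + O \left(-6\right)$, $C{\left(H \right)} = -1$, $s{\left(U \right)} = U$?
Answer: $149 - \sqrt{323} \approx 131.03$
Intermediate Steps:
$y = 5$ ($y = -1 - -6 = -1 + 6 = 5$)
$v{\left(O \right)} = 5 - 6 O$ ($v{\left(O \right)} = 5 + O \left(-6\right) = 5 - 6 O$)
$v{\left(-10 - 14 \right)} - \sqrt{369 + s{\left(-46 \right)}} = \left(5 - 6 \left(-10 - 14\right)\right) - \sqrt{369 - 46} = \left(5 - -144\right) - \sqrt{323} = \left(5 + 144\right) - \sqrt{323} = 149 - \sqrt{323}$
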